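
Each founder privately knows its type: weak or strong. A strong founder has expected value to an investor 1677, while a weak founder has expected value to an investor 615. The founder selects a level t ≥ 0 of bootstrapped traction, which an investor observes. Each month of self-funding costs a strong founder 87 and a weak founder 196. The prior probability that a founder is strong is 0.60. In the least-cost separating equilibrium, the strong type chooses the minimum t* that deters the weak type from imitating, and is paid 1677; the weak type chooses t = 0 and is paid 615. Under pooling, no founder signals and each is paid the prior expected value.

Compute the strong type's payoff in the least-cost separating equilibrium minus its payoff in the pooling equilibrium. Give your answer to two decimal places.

Least-cost separating signal: t* solves 615 = 1677 − 196·t*, so t* = (1677 − 615)/196 ≈ 5.4184.
Strong type's separating payoff: 1677 − 87 × t* = 1677 − 87 × (1677 − 615)/196 = 1677 − 92394/196 ≈ 1205.6020.
Pooling payoff: 0.60 × 1677 + 0.40 × 615 = 1252.2.
Difference: 1205.6020 − 1252.2 = -46.598, i.e. -46.60 to two decimal places.
The strong type would prefer the pooling outcome.

-46.60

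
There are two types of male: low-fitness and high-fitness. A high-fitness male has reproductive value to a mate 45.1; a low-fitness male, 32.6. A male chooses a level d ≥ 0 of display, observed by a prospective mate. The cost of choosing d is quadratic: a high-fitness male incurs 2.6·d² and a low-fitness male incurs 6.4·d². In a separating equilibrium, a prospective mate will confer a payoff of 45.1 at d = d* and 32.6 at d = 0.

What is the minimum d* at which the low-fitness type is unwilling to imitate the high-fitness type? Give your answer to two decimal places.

1.40

The low-fitness type at d = 0 receives 32.6; imitating at d* yields 45.1 − 6.4·d*².
Indifference: 32.6 = 45.1 − 6.4·d*², so d*² = (45.1 − 32.6) / 6.4 ≈ 1.9531.
d* = √1.9531 ≈ 1.40.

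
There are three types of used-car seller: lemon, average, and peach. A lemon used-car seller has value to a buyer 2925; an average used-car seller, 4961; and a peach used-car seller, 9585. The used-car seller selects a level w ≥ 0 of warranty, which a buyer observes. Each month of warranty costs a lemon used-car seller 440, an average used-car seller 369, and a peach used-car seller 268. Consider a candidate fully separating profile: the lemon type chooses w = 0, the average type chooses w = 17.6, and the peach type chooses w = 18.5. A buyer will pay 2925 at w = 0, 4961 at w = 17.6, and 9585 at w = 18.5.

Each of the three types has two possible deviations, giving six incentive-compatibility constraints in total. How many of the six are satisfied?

4

Lemon (own payoff 2925): to w=17.6 gives 4961 − 440×17.6 = -2783 → no gain ✓; to w=18.5 gives 9585 − 440×18.5 = 1445 → no gain ✓.
Peach (own payoff 9585 − 268×18.5 = 4627): to w=0 gives 2925 → no gain ✓; to w=17.6 gives 4961 − 268×17.6 = 244.2 → no gain ✓.
Average (own payoff 4961 − 369×17.6 = -1533.4): to w=0 gives 2925 → profitable ✗; to w=18.5 gives 9585 − 369×18.5 = 2758.5 → profitable ✗.
4 of the 6 constraints hold; not an equilibrium.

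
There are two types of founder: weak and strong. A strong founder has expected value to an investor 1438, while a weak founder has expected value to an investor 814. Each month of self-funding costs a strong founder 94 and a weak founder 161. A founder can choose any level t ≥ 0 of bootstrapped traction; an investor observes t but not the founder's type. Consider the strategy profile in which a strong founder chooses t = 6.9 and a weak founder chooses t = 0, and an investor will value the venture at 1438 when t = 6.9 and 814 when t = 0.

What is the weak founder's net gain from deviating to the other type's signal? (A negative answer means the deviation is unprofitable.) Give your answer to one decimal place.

-486.9

Playing t = 0 the weak founder receives 814.
Deviating to t = 6.9 brings payment 1438 at cost 161 × 6.9 = 1110.9, netting 327.1.
Gain from deviating: 327.1 − 814 = -486.9.
The gain is negative, so the weak type's incentive-compatibility constraint is satisfied.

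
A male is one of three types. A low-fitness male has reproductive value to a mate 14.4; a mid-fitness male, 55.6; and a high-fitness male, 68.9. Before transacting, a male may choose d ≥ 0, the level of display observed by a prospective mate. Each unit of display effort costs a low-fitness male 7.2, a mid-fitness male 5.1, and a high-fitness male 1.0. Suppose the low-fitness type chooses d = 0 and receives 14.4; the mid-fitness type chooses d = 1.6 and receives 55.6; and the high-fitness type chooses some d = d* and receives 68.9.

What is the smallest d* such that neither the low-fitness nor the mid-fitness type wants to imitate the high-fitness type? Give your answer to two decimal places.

7.57

Low-fitness type (on-path payoff 14.4) won't mimic when 14.4 ≥ 68.9 − 7.2·d*, i.e. d* ≥ 7.57.
Mid-fitness type (on-path payoff 55.6 − 5.1×1.6 = 47.44) won't mimic when 47.44 ≥ 68.9 − 5.1·d*, i.e. d* ≥ 4.21.
Both must hold, so d* = max(7.57, 4.21) = 7.57. The low-fitness type's constraint binds.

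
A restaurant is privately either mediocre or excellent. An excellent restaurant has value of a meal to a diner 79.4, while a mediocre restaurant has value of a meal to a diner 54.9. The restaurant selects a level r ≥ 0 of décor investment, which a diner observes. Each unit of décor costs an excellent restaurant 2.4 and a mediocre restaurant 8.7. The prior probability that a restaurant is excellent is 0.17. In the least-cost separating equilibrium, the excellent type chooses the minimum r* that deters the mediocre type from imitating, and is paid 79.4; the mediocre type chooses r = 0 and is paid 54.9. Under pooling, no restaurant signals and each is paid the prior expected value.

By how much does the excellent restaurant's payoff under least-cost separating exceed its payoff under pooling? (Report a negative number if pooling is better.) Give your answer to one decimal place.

Least-cost separating signal: r* solves 54.9 = 79.4 − 8.7·r*, so r* = (79.4 − 54.9)/8.7 ≈ 2.8161.
Excellent type's separating payoff: 79.4 − 2.4 × r* = 79.4 − 2.4 × (79.4 − 54.9)/8.7 = 79.4 − 58.8/8.7 ≈ 72.641.
Pooling payoff: 0.17 × 79.4 + 0.83 × 54.9 = 59.065.
Difference: 72.641 − 59.065 = 13.576, i.e. 13.6 to one decimal place.
The excellent type prefers to separate.

13.6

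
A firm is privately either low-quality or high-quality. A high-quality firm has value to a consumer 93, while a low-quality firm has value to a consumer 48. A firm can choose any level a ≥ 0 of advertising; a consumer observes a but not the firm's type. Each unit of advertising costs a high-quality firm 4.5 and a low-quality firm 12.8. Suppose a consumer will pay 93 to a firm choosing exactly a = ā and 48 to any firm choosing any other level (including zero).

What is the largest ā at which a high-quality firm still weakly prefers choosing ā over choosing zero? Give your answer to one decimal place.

10.0

Choosing ā yields the high-quality type 93 − 4.5·ā; choosing zero yields 48.
The high-quality type is indifferent at 93 − 4.5·ā = 48, i.e. ā = (93 − 48) / 4.5 = 10.0.
For any ā above 10.0 the high-quality type would rather pool at zero, so separation collapses.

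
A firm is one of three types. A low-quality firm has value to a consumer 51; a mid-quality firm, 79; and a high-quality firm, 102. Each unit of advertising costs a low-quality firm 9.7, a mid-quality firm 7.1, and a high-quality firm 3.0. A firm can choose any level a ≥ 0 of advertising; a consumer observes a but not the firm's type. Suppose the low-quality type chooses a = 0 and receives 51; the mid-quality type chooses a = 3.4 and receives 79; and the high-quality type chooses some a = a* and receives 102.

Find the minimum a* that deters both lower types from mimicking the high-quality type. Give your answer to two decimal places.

6.64

Mid-quality type (on-path payoff 79 − 7.1×3.4 = 54.86) won't mimic when 54.86 ≥ 102 − 7.1·a*, i.e. a* ≥ 6.64.
Low-quality type (on-path payoff 51) won't mimic when 51 ≥ 102 − 9.7·a*, i.e. a* ≥ 5.26.
Both must hold, so a* = max(5.26, 6.64) = 6.64. The mid-quality type's constraint binds.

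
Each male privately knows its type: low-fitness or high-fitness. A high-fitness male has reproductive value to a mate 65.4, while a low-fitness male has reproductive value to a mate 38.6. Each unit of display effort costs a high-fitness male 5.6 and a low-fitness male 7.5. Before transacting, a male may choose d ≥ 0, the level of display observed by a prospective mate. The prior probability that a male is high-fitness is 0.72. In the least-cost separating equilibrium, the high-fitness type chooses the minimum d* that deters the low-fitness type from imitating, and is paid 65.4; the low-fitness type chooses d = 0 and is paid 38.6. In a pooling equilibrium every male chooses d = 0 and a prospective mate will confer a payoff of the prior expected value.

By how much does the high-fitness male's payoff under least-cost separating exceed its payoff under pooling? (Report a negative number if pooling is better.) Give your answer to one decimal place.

-12.5

Least-cost separating signal: d* solves 38.6 = 65.4 − 7.5·d*, so d* = (65.4 − 38.6)/7.5 ≈ 3.5733.
High-fitness type's separating payoff: 65.4 − 5.6 × d* = 65.4 − 5.6 × (65.4 − 38.6)/7.5 = 65.4 − 150.08/7.5 ≈ 45.389.
Pooling payoff: 0.72 × 65.4 + 0.28 × 38.6 = 57.896.
Difference: 45.389 − 57.896 = -12.507, i.e. -12.5 to one decimal place.
The high-fitness type would prefer the pooling outcome.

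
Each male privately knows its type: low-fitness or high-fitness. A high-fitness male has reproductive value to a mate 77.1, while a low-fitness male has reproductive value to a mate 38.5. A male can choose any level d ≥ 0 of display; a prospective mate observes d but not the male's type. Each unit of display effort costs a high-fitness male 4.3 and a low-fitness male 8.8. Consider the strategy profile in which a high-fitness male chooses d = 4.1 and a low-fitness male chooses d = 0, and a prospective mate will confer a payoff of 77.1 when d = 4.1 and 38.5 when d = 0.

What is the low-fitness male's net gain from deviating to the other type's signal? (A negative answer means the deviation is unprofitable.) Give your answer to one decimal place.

Playing d = 0 the low-fitness male receives 38.5.
Deviating to d = 4.1 brings payment 77.1 at cost 8.8 × 4.1 = 36.08, netting 41.02.
Gain from deviating: 41.02 − 38.5 = 2.52, i.e. 2.5 to one decimal place.
The gain is positive, so the low-fitness type's incentive-compatibility constraint is violated — this profile is not a separating equilibrium.

2.5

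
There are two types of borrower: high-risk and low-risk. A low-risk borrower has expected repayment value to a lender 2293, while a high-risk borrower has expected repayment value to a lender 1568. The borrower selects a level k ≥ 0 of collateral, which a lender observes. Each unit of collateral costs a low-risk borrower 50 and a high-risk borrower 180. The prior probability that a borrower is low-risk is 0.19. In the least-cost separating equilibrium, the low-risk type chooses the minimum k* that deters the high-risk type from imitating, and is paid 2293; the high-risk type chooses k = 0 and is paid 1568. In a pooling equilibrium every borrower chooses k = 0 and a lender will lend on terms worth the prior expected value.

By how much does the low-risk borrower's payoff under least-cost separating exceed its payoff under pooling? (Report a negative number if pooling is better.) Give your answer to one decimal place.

Least-cost separating signal: k* solves 1568 = 2293 − 180·k*, so k* = (2293 − 1568)/180 ≈ 4.0278.
Low-risk type's separating payoff: 2293 − 50 × k* = 2293 − 50 × (2293 − 1568)/180 = 2293 − 36250/180 ≈ 2091.611.
Pooling payoff: 0.19 × 2293 + 0.81 × 1568 = 1705.75.
Difference: 2091.611 − 1705.75 = 385.861, i.e. 385.9 to one decimal place.
The low-risk type prefers to separate.

385.9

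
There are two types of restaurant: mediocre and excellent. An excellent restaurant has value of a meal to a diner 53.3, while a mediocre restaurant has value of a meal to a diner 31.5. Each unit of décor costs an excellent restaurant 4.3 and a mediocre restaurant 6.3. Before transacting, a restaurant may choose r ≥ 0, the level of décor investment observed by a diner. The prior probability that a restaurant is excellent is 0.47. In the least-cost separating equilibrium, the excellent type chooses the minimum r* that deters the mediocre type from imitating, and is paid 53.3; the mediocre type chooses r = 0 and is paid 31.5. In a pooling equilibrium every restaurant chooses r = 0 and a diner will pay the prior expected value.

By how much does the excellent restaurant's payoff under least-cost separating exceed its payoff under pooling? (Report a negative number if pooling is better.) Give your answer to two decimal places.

-3.33

Least-cost separating signal: r* solves 31.5 = 53.3 − 6.3·r*, so r* = (53.3 − 31.5)/6.3 ≈ 3.4603.
Excellent type's separating payoff: 53.3 − 4.3 × r* = 53.3 − 4.3 × (53.3 − 31.5)/6.3 = 53.3 − 93.74/6.3 ≈ 38.4206.
Pooling payoff: 0.47 × 53.3 + 0.53 × 31.5 = 41.746.
Difference: 38.4206 − 41.746 = -3.3254, i.e. -3.33 to two decimal places.
The excellent type would prefer the pooling outcome.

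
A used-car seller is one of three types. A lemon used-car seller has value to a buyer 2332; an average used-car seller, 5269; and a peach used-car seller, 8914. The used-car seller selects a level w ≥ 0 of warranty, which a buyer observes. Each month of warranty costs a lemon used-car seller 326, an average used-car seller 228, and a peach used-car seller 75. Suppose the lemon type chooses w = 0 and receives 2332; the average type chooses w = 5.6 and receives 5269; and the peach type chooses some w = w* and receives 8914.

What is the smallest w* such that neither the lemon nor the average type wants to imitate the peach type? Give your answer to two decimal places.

Lemon type (on-path payoff 2332) won't mimic when 2332 ≥ 8914 − 326·w*, i.e. w* ≥ 20.19.
Average type (on-path payoff 5269 − 228×5.6 = 3992.2) won't mimic when 3992.2 ≥ 8914 − 228·w*, i.e. w* ≥ 21.59.
Both must hold, so w* = max(20.19, 21.59) = 21.59. The average type's constraint binds.

21.59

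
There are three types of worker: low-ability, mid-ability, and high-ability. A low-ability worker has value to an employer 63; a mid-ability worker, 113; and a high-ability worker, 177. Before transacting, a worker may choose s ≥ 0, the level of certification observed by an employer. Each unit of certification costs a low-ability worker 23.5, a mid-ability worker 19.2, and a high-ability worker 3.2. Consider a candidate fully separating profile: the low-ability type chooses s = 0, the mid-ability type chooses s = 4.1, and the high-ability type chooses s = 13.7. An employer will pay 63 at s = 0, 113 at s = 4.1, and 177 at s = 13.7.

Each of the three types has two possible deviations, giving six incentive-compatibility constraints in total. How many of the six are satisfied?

5

Low-ability (own payoff 63): to s=4.1 gives 113 − 23.5×4.1 = 16.65 → no gain ✓; to s=13.7 gives 177 − 23.5×13.7 = -144.95 → no gain ✓.
High-ability (own payoff 177 − 3.2×13.7 = 133.16): to s=0 gives 63 → no gain ✓; to s=4.1 gives 113 − 3.2×4.1 = 99.88 → no gain ✓.
Mid-ability (own payoff 113 − 19.2×4.1 = 34.28): to s=0 gives 63 → profitable ✗; to s=13.7 gives 177 − 19.2×13.7 = -86.04 → no gain ✓.
5 of the 6 constraints hold; not an equilibrium.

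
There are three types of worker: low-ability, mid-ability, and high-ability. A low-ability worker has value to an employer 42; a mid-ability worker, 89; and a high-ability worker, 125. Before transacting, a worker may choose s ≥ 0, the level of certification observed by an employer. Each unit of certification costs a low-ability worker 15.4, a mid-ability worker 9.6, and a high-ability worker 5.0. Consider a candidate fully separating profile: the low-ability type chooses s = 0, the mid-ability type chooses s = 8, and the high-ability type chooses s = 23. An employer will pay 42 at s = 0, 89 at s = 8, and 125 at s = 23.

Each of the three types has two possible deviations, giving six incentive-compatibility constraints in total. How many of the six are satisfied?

3

Low-ability (own payoff 42): to s=8 gives 89 − 15.4×8 = -34.2 → no gain ✓; to s=23 gives 125 − 15.4×23 = -229.2 → no gain ✓.
Mid-ability (own payoff 89 − 9.6×8 = 12.2): to s=0 gives 42 → profitable ✗; to s=23 gives 125 − 9.6×23 = -95.8 → no gain ✓.
High-ability (own payoff 125 − 5.0×23 = 10): to s=0 gives 42 → profitable ✗; to s=8 gives 89 − 5.0×8 = 49 → profitable ✗.
3 of the 6 constraints hold; not an equilibrium.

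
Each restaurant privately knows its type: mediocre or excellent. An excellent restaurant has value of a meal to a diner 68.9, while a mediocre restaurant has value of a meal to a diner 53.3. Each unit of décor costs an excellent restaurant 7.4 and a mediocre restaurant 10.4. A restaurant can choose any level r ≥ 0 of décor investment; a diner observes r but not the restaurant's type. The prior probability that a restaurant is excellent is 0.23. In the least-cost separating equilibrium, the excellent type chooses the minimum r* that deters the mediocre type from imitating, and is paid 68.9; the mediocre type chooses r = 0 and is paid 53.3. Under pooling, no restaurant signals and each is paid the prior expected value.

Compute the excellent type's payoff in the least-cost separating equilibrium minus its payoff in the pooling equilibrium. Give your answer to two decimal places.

Least-cost separating signal: r* solves 53.3 = 68.9 − 10.4·r*, so r* = (68.9 − 53.3)/10.4 = 1.5.
Excellent type's separating payoff: 68.9 − 7.4 × r* = 68.9 − 7.4 × (68.9 − 53.3)/10.4 = 68.9 − 115.44/10.4 = 57.8.
Pooling payoff: 0.23 × 68.9 + 0.77 × 53.3 = 56.888.
Difference: 57.8 − 56.888 = 0.912, i.e. 0.91 to two decimal places.
The excellent type prefers to separate.

0.91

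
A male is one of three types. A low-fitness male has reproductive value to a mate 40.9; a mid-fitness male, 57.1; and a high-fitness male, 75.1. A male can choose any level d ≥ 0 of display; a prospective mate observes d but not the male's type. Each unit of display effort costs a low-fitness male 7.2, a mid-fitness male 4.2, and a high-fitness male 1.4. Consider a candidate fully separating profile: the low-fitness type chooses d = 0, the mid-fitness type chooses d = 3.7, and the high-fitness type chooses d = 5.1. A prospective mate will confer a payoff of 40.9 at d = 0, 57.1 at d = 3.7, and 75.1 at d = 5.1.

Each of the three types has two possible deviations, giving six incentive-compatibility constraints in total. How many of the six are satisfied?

5

Low-fitness (own payoff 40.9): to d=3.7 gives 57.1 − 7.2×3.7 = 30.46 → no gain ✓; to d=5.1 gives 75.1 − 7.2×5.1 = 38.38 → no gain ✓.
High-fitness (own payoff 75.1 − 1.4×5.1 = 67.96): to d=0 gives 40.9 → no gain ✓; to d=3.7 gives 57.1 − 1.4×3.7 = 51.92 → no gain ✓.
Mid-fitness (own payoff 57.1 − 4.2×3.7 = 41.56): to d=0 gives 40.9 → no gain ✓; to d=5.1 gives 75.1 − 4.2×5.1 = 53.68 → profitable ✗.
5 of the 6 constraints hold; not an equilibrium.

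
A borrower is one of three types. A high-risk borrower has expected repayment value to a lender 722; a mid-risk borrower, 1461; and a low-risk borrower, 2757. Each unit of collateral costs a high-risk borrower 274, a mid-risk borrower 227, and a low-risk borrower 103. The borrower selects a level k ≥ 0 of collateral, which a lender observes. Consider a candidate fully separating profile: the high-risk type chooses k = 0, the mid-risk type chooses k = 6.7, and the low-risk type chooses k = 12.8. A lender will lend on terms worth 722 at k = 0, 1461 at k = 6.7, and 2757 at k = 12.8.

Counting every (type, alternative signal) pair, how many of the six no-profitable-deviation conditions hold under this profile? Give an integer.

5

High-risk (own payoff 722): to k=6.7 gives 1461 − 274×6.7 = -374.8 → no gain ✓; to k=12.8 gives 2757 − 274×12.8 = -750.2 → no gain ✓.
Mid-risk (own payoff 1461 − 227×6.7 = -59.9): to k=0 gives 722 → profitable ✗; to k=12.8 gives 2757 − 227×12.8 = -148.6 → no gain ✓.
Low-risk (own payoff 2757 − 103×12.8 = 1438.6): to k=0 gives 722 → no gain ✓; to k=6.7 gives 1461 − 103×6.7 = 770.9 → no gain ✓.
5 of the 6 constraints hold; not an equilibrium.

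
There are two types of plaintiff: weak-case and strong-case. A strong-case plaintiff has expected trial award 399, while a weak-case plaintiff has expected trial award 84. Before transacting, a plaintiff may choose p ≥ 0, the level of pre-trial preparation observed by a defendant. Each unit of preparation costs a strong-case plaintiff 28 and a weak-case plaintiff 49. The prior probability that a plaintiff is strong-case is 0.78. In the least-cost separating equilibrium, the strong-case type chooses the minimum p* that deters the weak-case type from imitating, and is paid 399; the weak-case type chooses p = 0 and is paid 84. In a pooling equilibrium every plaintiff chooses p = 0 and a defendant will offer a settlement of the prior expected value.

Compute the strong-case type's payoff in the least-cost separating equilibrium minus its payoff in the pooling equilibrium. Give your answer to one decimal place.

Least-cost separating signal: p* solves 84 = 399 − 49·p*, so p* = (399 − 84)/49 ≈ 6.4286.
Strong-case type's separating payoff: 399 − 28 × p* = 399 − 28 × (399 − 84)/49 = 399 − 8820/49 = 219.
Pooling payoff: 0.78 × 399 + 0.22 × 84 = 329.7.
Difference: 219 − 329.7 = -110.7.
The strong-case type would prefer the pooling outcome.

-110.7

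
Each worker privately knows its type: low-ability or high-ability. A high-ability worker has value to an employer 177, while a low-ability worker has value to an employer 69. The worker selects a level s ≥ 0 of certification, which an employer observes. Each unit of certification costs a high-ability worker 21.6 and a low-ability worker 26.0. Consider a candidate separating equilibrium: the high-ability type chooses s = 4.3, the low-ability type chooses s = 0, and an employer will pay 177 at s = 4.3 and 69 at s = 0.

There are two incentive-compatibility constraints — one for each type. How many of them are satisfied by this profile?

2

High-ability type: signal → 177 − 21.6 × 4.3 = 84.12; deviate to 0 → 69. IC holds (84.12 ≥ 69).
Low-ability type: stay at 0 → 69; mimic → 177 − 26.0 × 4.3 = 65.2. IC holds (69 ≥ 65.2).
2 of 2 constraints hold, so this is a separating equilibrium.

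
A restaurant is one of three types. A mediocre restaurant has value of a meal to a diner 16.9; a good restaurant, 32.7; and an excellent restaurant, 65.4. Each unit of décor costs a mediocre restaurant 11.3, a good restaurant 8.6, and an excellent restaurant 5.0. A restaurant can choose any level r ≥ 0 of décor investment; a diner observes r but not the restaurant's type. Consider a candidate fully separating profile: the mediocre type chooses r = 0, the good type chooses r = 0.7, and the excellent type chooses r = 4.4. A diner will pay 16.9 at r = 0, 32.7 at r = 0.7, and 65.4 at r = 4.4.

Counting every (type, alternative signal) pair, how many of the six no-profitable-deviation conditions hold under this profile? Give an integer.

Good (own payoff 32.7 − 8.6×0.7 = 26.68): to r=0 gives 16.9 → no gain ✓; to r=4.4 gives 65.4 − 8.6×4.4 = 27.56 → profitable ✗.
Excellent (own payoff 65.4 − 5.0×4.4 = 43.4): to r=0 gives 16.9 → no gain ✓; to r=0.7 gives 32.7 − 5.0×0.7 = 29.2 → no gain ✓.
Mediocre (own payoff 16.9): to r=0.7 gives 32.7 − 11.3×0.7 = 24.79 → profitable ✗; to r=4.4 gives 65.4 − 11.3×4.4 = 15.68 → no gain ✓.
4 of the 6 constraints hold; not an equilibrium.

4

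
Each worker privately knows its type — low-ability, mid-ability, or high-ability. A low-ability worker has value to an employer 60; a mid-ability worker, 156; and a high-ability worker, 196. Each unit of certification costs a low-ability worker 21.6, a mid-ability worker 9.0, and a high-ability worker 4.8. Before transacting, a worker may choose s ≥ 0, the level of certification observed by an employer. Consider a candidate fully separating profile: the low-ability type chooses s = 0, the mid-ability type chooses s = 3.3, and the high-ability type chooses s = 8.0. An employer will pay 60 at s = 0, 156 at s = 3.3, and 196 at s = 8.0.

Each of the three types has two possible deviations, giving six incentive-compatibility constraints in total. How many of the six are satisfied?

Low-ability (own payoff 60): to s=3.3 gives 156 − 21.6×3.3 = 84.72 → profitable ✗; to s=8.0 gives 196 − 21.6×8.0 = 23.2 → no gain ✓.
Mid-ability (own payoff 156 − 9.0×3.3 = 126.3): to s=0 gives 60 → no gain ✓; to s=8.0 gives 196 − 9.0×8.0 = 124 → no gain ✓.
High-ability (own payoff 196 − 4.8×8.0 = 157.6): to s=0 gives 60 → no gain ✓; to s=3.3 gives 156 − 4.8×3.3 = 140.16 → no gain ✓.
5 of the 6 constraints hold; not an equilibrium.

5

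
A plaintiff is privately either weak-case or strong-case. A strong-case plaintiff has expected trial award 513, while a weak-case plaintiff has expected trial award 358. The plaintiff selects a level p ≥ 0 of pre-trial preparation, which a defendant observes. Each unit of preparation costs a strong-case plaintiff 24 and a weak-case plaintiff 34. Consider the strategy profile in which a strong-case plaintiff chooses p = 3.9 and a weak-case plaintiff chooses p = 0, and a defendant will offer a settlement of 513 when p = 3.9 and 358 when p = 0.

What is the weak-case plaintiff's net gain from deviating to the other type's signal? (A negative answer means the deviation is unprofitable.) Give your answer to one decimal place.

Playing p = 0 the weak-case plaintiff receives 358.
Deviating to p = 3.9 brings payment 513 at cost 34 × 3.9 = 132.6, netting 380.4.
Gain from deviating: 380.4 − 358 = 22.4.
The gain is positive, so the weak-case type's incentive-compatibility constraint is violated — this profile is not a separating equilibrium.

22.4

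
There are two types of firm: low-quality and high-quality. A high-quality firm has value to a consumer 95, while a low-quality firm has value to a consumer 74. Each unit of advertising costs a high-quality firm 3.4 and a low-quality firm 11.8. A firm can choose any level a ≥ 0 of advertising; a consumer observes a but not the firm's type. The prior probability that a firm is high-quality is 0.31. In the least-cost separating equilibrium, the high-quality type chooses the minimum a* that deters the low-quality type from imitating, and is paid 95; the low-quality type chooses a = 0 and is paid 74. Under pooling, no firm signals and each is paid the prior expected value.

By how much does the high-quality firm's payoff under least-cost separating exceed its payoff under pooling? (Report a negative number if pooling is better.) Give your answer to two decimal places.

Least-cost separating signal: a* solves 74 = 95 − 11.8·a*, so a* = (95 − 74)/11.8 ≈ 1.7797.
High-quality type's separating payoff: 95 − 3.4 × a* = 95 − 3.4 × (95 − 74)/11.8 = 95 − 71.4/11.8 ≈ 88.9492.
Pooling payoff: 0.31 × 95 + 0.69 × 74 = 80.51.
Difference: 88.9492 − 80.51 = 8.4392, i.e. 8.44 to two decimal places.
The high-quality type prefers to separate.

8.44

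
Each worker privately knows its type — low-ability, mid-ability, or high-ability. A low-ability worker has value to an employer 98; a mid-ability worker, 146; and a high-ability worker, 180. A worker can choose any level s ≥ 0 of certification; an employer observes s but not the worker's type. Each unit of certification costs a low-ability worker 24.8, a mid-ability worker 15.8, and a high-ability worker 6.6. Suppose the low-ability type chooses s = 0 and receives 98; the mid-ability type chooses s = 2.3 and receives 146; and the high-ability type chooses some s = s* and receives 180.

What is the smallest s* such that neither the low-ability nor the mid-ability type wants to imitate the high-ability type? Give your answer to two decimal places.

Low-ability type (on-path payoff 98) won't mimic when 98 ≥ 180 − 24.8·s*, i.e. s* ≥ 3.31.
Mid-ability type (on-path payoff 146 − 15.8×2.3 = 109.66) won't mimic when 109.66 ≥ 180 − 15.8·s*, i.e. s* ≥ 4.45.
Both must hold, so s* = max(3.31, 4.45) = 4.45. The mid-ability type's constraint binds.

4.45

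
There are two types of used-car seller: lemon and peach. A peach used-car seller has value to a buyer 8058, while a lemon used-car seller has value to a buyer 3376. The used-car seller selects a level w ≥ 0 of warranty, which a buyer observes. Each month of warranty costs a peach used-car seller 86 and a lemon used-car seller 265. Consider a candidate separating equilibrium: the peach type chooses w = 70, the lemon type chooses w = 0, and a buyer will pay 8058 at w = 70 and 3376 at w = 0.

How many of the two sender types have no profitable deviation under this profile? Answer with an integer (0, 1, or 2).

Peach type: signal → 8058 − 86 × 70 = 2038; deviate to 0 → 3376. IC fails (2038 < 3376).
Lemon type: stay at 0 → 3376; mimic → 8058 − 265 × 70 = -10492. IC holds (3376 ≥ -10492).
1 of 2 constraints hold, so this profile is not an equilibrium.

1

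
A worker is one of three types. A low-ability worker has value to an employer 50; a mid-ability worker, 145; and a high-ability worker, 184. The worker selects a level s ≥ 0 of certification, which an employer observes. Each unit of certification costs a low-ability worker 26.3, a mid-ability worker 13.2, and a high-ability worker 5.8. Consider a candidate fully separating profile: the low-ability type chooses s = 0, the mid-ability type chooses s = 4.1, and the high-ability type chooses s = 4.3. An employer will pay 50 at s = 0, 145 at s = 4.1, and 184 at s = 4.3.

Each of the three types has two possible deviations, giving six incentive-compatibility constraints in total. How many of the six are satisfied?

Low-ability (own payoff 50): to s=4.1 gives 145 − 26.3×4.1 = 37.17 → no gain ✓; to s=4.3 gives 184 − 26.3×4.3 = 70.91 → profitable ✗.
High-ability (own payoff 184 − 5.8×4.3 = 159.06): to s=0 gives 50 → no gain ✓; to s=4.1 gives 145 − 5.8×4.1 = 121.22 → no gain ✓.
Mid-ability (own payoff 145 − 13.2×4.1 = 90.88): to s=0 gives 50 → no gain ✓; to s=4.3 gives 184 − 13.2×4.3 = 127.24 → profitable ✗.
4 of the 6 constraints hold; not an equilibrium.

4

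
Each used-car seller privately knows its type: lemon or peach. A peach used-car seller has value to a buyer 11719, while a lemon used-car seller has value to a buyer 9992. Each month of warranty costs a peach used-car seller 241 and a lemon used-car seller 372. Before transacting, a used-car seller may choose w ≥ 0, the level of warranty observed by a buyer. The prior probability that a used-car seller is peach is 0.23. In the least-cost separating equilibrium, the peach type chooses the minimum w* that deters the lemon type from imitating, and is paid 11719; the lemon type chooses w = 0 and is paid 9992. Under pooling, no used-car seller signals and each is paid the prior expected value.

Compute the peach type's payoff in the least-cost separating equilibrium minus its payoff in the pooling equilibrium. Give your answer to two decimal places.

210.95

Least-cost separating signal: w* solves 9992 = 11719 − 372·w*, so w* = (11719 − 9992)/372 ≈ 4.6425.
Peach type's separating payoff: 11719 − 241 × w* = 11719 − 241 × (11719 − 9992)/372 = 11719 − 416207/372 ≈ 10600.1640.
Pooling payoff: 0.23 × 11719 + 0.77 × 9992 = 10389.21.
Difference: 10600.1640 − 10389.21 = 210.954, i.e. 210.95 to two decimal places.
The peach type prefers to separate.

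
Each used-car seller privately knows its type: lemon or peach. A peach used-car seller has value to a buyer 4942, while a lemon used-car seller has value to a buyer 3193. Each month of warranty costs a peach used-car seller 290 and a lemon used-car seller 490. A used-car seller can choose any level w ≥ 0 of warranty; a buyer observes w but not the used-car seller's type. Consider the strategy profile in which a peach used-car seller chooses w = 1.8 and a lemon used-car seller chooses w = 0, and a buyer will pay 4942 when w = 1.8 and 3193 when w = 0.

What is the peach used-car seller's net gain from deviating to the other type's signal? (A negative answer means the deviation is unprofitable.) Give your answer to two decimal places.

-1227.00

Playing w = 1.8 the peach used-car seller receives 4942 − 290 × 1.8 = 4420.
Deviating to w = 0 yields 3193 instead.
Gain from deviating: 3193 − 4420 = -1227.00.
The gain is negative, so the peach type's incentive-compatibility constraint is satisfied.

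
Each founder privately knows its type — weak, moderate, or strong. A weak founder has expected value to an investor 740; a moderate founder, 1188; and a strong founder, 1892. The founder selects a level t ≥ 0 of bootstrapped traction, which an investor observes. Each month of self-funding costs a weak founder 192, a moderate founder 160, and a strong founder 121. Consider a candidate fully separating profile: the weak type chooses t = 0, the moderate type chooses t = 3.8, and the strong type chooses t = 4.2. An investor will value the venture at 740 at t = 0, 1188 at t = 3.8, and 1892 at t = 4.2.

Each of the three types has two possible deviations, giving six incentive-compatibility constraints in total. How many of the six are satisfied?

Weak (own payoff 740): to t=3.8 gives 1188 − 192×3.8 = 458.4 → no gain ✓; to t=4.2 gives 1892 − 192×4.2 = 1085.6 → profitable ✗.
Strong (own payoff 1892 − 121×4.2 = 1383.8): to t=0 gives 740 → no gain ✓; to t=3.8 gives 1188 − 121×3.8 = 728.2 → no gain ✓.
Moderate (own payoff 1188 − 160×3.8 = 580): to t=0 gives 740 → profitable ✗; to t=4.2 gives 1892 − 160×4.2 = 1220 → profitable ✗.
3 of the 6 constraints hold; not an equilibrium.

3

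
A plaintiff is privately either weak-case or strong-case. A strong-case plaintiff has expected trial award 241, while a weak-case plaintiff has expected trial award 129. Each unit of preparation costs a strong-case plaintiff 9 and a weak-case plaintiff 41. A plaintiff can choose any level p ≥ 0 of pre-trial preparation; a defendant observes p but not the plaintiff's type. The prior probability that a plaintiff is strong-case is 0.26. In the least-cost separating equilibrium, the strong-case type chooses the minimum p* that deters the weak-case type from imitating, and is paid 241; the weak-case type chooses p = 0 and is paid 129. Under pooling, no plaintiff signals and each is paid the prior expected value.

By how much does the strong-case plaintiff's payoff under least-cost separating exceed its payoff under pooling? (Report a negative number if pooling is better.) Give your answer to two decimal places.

58.29

Least-cost separating signal: p* solves 129 = 241 − 41·p*, so p* = (241 − 129)/41 ≈ 2.7317.
Strong-case type's separating payoff: 241 − 9 × p* = 241 − 9 × (241 − 129)/41 = 241 − 1008/41 ≈ 216.4146.
Pooling payoff: 0.26 × 241 + 0.74 × 129 = 158.12.
Difference: 216.4146 − 158.12 = 58.2946, i.e. 58.29 to two decimal places.
The strong-case type prefers to separate.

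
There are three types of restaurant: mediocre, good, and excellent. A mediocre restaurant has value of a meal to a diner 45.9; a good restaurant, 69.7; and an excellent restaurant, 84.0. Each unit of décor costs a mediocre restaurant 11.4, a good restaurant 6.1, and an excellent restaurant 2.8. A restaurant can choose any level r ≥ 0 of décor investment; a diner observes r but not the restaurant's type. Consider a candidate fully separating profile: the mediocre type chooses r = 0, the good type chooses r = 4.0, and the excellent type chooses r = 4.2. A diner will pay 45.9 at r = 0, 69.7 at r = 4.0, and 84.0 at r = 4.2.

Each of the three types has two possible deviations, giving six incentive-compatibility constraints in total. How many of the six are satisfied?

4

Mediocre (own payoff 45.9): to r=4.0 gives 69.7 − 11.4×4.0 = 24.1 → no gain ✓; to r=4.2 gives 84.0 − 11.4×4.2 = 36.12 → no gain ✓.
Good (own payoff 69.7 − 6.1×4.0 = 45.3): to r=0 gives 45.9 → profitable ✗; to r=4.2 gives 84.0 − 6.1×4.2 = 58.38 → profitable ✗.
Excellent (own payoff 84.0 − 2.8×4.2 = 72.24): to r=0 gives 45.9 → no gain ✓; to r=4.0 gives 69.7 − 2.8×4.0 = 58.5 → no gain ✓.
4 of the 6 constraints hold; not an equilibrium.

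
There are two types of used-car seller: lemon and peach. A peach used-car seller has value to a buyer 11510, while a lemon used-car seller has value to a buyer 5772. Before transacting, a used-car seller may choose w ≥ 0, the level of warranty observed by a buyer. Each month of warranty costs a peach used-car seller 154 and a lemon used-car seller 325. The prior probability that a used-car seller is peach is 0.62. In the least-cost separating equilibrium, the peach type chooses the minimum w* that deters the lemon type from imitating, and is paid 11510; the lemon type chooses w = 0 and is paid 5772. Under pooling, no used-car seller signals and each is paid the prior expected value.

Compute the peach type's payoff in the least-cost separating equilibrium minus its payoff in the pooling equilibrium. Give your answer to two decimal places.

-538.49

Least-cost separating signal: w* solves 5772 = 11510 − 325·w*, so w* = (11510 − 5772)/325 ≈ 17.6554.
Peach type's separating payoff: 11510 − 154 × w* = 11510 − 154 × (11510 − 5772)/325 = 11510 − 883652/325 ≈ 8791.0708.
Pooling payoff: 0.62 × 11510 + 0.38 × 5772 = 9329.56.
Difference: 8791.0708 − 9329.56 = -538.4892, i.e. -538.49 to two decimal places.
The peach type would prefer the pooling outcome.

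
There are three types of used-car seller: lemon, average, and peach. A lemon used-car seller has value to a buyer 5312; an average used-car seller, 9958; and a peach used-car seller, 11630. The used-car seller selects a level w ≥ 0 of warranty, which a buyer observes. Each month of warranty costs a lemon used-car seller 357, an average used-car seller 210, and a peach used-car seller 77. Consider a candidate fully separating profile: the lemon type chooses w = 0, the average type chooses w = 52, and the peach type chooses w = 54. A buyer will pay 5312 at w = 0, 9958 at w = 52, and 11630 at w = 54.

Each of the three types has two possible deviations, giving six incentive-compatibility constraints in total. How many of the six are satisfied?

Lemon (own payoff 5312): to w=52 gives 9958 − 357×52 = -8606 → no gain ✓; to w=54 gives 11630 − 357×54 = -7648 → no gain ✓.
Peach (own payoff 11630 − 77×54 = 7472): to w=0 gives 5312 → no gain ✓; to w=52 gives 9958 − 77×52 = 5954 → no gain ✓.
Average (own payoff 9958 − 210×52 = -962): to w=0 gives 5312 → profitable ✗; to w=54 gives 11630 − 210×54 = 290 → profitable ✗.
4 of the 6 constraints hold; not an equilibrium.

4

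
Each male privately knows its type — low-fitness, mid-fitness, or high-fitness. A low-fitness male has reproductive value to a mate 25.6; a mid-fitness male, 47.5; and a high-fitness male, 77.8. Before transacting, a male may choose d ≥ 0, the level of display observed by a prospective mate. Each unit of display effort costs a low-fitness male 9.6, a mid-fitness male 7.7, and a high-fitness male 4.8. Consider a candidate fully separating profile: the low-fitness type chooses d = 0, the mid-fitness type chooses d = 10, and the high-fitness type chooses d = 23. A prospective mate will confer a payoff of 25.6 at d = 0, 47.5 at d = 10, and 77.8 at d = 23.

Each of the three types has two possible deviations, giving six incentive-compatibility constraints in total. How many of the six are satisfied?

3

Mid-fitness (own payoff 47.5 − 7.7×10 = -29.5): to d=0 gives 25.6 → profitable ✗; to d=23 gives 77.8 − 7.7×23 = -99.3 → no gain ✓.
High-fitness (own payoff 77.8 − 4.8×23 = -32.6): to d=0 gives 25.6 → profitable ✗; to d=10 gives 47.5 − 4.8×10 = -0.5 → profitable ✗.
Low-fitness (own payoff 25.6): to d=10 gives 47.5 − 9.6×10 = -48.5 → no gain ✓; to d=23 gives 77.8 − 9.6×23 = -143 → no gain ✓.
3 of the 6 constraints hold; not an equilibrium.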